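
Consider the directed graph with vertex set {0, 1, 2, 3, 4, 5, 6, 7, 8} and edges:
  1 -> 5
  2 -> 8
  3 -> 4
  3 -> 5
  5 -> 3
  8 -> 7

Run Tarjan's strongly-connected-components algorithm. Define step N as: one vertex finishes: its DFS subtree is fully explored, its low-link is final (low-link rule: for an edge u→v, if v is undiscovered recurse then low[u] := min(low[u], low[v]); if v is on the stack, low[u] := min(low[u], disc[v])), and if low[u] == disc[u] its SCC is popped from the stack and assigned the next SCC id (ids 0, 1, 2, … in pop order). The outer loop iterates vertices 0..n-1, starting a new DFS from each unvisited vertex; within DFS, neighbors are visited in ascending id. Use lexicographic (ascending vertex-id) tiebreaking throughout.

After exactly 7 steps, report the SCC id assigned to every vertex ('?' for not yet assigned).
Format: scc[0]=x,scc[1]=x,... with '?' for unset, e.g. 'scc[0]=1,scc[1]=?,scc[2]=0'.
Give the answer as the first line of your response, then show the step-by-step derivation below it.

scc[0]=0,scc[1]=3,scc[2]=?,scc[3]=2,scc[4]=1,scc[5]=2,scc[6]=?,scc[7]=4,scc[8]=5

step 1: low=(low[0]=0,low[1]=?,low[2]=?,low[3]=?,low[4]=?,low[5]=?,low[6]=?,low[7]=?,low[8]=?); scc=(scc[0]=0,scc[1]=?,scc[2]=?,scc[3]=?,scc[4]=?,scc[5]=?,scc[6]=?,scc[7]=?,scc[8]=?)
step 2: low=(low[0]=0,low[1]=1,low[2]=?,low[3]=3,low[4]=4,low[5]=2,low[6]=?,low[7]=?,low[8]=?); scc=(scc[0]=0,scc[1]=?,scc[2]=?,scc[3]=?,scc[4]=1,scc[5]=?,scc[6]=?,scc[7]=?,scc[8]=?)
step 3: low=(low[0]=0,low[1]=1,low[2]=?,low[3]=2,low[4]=4,low[5]=2,low[6]=?,low[7]=?,low[8]=?); scc=(scc[0]=0,scc[1]=?,scc[2]=?,scc[3]=?,scc[4]=1,scc[5]=?,scc[6]=?,scc[7]=?,scc[8]=?)
step 4: low=(low[0]=0,low[1]=1,low[2]=?,low[3]=2,low[4]=4,low[5]=2,low[6]=?,low[7]=?,low[8]=?); scc=(scc[0]=0,scc[1]=?,scc[2]=?,scc[3]=2,scc[4]=1,scc[5]=2,scc[6]=?,scc[7]=?,scc[8]=?)
step 5: low=(low[0]=0,low[1]=1,low[2]=?,low[3]=2,low[4]=4,low[5]=2,low[6]=?,low[7]=?,low[8]=?); scc=(scc[0]=0,scc[1]=3,scc[2]=?,scc[3]=2,scc[4]=1,scc[5]=2,scc[6]=?,scc[7]=?,scc[8]=?)
step 6: low=(low[0]=0,low[1]=1,low[2]=5,low[3]=2,low[4]=4,low[5]=2,low[6]=?,low[7]=7,low[8]=6); scc=(scc[0]=0,scc[1]=3,scc[2]=?,scc[3]=2,scc[4]=1,scc[5]=2,scc[6]=?,scc[7]=4,scc[8]=?)
step 7: low=(low[0]=0,low[1]=1,low[2]=5,low[3]=2,low[4]=4,low[5]=2,low[6]=?,low[7]=7,low[8]=6); scc=(scc[0]=0,scc[1]=3,scc[2]=?,scc[3]=2,scc[4]=1,scc[5]=2,scc[6]=?,scc[7]=4,scc[8]=5)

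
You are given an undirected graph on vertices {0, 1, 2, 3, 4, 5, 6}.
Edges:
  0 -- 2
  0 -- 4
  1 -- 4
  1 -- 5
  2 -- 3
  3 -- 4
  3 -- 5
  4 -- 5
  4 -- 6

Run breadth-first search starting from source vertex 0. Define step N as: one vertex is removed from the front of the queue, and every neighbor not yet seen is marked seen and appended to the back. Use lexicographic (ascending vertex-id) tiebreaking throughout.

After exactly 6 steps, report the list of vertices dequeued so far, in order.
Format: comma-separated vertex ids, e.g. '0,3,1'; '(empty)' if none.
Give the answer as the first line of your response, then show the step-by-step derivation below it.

0,2,4,3,1,5

step 1: dequeue 0; queue=[2,4]; order=0
step 2: dequeue 2; queue=[4,3]; order=0,2
step 3: dequeue 4; queue=[3,1,5,6]; order=0,2,4
step 4: dequeue 3; queue=[1,5,6]; order=0,2,4,3
step 5: dequeue 1; queue=[5,6]; order=0,2,4,3,1
step 6: dequeue 5; queue=[6]; order=0,2,4,3,1,5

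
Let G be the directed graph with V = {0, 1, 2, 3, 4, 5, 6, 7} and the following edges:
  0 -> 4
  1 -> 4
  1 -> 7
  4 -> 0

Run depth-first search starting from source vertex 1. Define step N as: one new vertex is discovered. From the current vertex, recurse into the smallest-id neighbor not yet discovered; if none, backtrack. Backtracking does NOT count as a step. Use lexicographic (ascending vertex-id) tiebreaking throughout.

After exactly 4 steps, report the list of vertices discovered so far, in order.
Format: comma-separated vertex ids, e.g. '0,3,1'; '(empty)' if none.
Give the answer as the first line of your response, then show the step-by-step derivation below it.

1,4,0,7

step 1: discover 1; path=1; order=1
step 2: discover 4; path=1>4; order=1,4
step 3: discover 0; path=1>4>0; order=1,4,0
step 4: discover 7; path=1>7; order=1,4,0,7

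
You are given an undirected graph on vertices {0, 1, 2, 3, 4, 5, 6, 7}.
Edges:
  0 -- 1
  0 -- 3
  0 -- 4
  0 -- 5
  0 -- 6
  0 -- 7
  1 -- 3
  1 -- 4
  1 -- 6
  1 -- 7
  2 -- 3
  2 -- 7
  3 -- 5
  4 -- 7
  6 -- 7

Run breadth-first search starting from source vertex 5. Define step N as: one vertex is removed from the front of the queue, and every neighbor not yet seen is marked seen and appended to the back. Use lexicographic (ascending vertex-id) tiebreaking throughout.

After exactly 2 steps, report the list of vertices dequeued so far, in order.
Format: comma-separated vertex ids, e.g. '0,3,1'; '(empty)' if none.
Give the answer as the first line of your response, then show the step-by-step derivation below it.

5,0

step 1: dequeue 5; queue=[0,3]; order=5
step 2: dequeue 0; queue=[3,1,4,6,7]; order=5,0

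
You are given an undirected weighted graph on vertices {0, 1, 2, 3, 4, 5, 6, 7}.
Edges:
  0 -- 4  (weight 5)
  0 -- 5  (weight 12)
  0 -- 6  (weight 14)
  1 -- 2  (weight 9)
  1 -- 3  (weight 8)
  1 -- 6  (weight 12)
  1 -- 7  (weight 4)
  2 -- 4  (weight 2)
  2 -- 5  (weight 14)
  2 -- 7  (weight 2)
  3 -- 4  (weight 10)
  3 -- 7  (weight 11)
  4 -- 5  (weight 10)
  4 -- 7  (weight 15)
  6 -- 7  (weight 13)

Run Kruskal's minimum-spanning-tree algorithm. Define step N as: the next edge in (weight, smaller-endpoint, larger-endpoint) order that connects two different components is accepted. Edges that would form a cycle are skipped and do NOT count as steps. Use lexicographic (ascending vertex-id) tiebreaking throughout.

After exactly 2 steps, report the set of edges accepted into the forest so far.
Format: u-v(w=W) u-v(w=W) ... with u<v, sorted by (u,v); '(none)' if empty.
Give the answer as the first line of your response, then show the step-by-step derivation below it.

2-4(w=2) 2-7(w=2)

step 1: add edge 2-4 (w=2); MST = {2-4(w=2)}
step 2: add edge 2-7 (w=2); MST = {2-4(w=2) 2-7(w=2)}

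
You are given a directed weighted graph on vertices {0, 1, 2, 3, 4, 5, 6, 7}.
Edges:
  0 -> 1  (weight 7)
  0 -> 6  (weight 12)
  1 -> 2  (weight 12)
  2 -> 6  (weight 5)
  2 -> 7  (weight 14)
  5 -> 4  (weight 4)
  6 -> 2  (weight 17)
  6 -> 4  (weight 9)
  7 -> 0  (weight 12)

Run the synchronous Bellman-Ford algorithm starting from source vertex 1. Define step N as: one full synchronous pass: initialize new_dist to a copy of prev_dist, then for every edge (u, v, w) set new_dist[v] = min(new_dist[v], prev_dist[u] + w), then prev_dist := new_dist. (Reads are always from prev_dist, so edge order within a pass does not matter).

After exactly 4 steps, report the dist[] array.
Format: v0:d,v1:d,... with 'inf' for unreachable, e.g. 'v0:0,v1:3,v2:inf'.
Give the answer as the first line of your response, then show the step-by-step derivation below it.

v0:38,v1:0,v2:12,v3:inf,v4:26,v5:inf,v6:17,v7:26

step 1: dist = v0:inf,v1:0,v2:12,v3:inf,v4:inf,v5:inf,v6:inf,v7:inf
step 2: dist = v0:inf,v1:0,v2:12,v3:inf,v4:inf,v5:inf,v6:17,v7:26
step 3: dist = v0:38,v1:0,v2:12,v3:inf,v4:26,v5:inf,v6:17,v7:26
step 4: dist = v0:38,v1:0,v2:12,v3:inf,v4:26,v5:inf,v6:17,v7:26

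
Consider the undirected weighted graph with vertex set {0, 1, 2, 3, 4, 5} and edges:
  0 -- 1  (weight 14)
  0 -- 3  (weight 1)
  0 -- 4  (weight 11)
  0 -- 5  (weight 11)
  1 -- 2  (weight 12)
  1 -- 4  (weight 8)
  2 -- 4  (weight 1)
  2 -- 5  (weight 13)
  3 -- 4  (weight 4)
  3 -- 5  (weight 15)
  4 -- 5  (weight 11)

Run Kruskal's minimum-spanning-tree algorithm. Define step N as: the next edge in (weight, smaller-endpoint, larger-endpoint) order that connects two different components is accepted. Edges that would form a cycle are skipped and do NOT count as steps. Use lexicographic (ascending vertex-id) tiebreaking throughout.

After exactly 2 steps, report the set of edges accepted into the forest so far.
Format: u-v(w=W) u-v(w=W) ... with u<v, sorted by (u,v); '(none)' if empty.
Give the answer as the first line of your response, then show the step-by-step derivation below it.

0-3(w=1) 2-4(w=1)

step 1: add edge 0-3 (w=1); MST = {0-3(w=1)}
step 2: add edge 2-4 (w=1); MST = {0-3(w=1) 2-4(w=1)}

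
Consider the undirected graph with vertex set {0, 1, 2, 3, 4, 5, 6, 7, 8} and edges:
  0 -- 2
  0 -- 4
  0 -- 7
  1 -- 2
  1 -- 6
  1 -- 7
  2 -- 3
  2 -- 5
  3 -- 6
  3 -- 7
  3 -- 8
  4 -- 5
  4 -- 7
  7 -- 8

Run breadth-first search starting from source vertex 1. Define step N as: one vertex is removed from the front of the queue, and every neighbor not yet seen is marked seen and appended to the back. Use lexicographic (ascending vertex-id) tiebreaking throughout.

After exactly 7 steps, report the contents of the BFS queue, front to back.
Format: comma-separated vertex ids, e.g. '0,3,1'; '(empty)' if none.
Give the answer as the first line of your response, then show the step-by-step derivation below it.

4,8

step 1: dequeue 1; queue=[2,6,7]; order=1
step 2: dequeue 2; queue=[6,7,0,3,5]; order=1,2
step 3: dequeue 6; queue=[7,0,3,5]; order=1,2,6
step 4: dequeue 7; queue=[0,3,5,4,8]; order=1,2,6,7
step 5: dequeue 0; queue=[3,5,4,8]; order=1,2,6,7,0
step 6: dequeue 3; queue=[5,4,8]; order=1,2,6,7,0,3
step 7: dequeue 5; queue=[4,8]; order=1,2,6,7,0,3,5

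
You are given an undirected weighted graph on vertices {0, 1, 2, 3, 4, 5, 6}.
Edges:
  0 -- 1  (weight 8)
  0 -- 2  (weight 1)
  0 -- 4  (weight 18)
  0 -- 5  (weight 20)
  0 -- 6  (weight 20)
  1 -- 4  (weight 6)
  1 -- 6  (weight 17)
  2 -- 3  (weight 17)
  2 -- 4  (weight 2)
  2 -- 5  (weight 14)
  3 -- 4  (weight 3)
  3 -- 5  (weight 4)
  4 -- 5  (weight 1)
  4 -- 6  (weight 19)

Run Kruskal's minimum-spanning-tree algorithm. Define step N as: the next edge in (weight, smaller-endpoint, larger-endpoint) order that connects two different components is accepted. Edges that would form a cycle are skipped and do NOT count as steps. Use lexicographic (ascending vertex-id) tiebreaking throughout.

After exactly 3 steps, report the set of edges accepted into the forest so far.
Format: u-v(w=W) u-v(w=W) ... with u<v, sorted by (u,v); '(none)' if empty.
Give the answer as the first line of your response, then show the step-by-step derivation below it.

0-2(w=1) 2-4(w=2) 4-5(w=1)

step 1: add edge 0-2 (w=1); MST = {0-2(w=1)}
step 2: add edge 4-5 (w=1); MST = {0-2(w=1) 4-5(w=1)}
step 3: add edge 2-4 (w=2); MST = {0-2(w=1) 2-4(w=2) 4-5(w=1)}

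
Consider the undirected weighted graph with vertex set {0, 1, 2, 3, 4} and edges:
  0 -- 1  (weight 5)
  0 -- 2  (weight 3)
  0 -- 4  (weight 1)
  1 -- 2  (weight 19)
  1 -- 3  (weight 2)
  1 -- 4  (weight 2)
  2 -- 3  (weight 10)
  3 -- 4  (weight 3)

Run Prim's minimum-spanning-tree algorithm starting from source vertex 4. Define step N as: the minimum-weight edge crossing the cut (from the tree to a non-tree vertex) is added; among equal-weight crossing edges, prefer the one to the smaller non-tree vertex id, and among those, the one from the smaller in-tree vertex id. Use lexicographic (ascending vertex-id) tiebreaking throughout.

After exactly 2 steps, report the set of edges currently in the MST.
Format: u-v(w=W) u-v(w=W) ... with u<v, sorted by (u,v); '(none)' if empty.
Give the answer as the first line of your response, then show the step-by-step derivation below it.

0-4(w=1) 1-4(w=2)

step 1: add edge 0-4 (w=1); MST = {0-4(w=1)}
step 2: add edge 1-4 (w=2); MST = {0-4(w=1) 1-4(w=2)}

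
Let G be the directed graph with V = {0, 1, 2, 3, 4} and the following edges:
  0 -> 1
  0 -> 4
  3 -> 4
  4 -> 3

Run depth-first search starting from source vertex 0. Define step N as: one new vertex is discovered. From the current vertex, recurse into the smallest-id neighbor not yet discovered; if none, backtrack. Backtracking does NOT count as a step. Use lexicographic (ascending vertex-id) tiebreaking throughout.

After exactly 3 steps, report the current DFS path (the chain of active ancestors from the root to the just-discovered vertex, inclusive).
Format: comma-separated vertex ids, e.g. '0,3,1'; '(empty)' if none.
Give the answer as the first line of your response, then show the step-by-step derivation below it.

0,4

step 1: discover 0; path=0; order=0
step 2: discover 1; path=0>1; order=0,1
step 3: discover 4; path=0>4; order=0,1,4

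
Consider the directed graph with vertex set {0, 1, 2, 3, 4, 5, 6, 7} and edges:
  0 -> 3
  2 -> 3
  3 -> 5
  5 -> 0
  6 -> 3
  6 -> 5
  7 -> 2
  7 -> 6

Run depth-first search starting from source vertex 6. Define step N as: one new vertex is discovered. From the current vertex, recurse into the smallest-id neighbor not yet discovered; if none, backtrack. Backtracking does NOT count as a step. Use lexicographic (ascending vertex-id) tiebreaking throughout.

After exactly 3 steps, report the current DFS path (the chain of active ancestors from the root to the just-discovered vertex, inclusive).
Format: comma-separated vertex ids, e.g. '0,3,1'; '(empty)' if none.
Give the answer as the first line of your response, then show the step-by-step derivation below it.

6,3,5

step 1: discover 6; path=6; order=6
step 2: discover 3; path=6>3; order=6,3
step 3: discover 5; path=6>3>5; order=6,3,5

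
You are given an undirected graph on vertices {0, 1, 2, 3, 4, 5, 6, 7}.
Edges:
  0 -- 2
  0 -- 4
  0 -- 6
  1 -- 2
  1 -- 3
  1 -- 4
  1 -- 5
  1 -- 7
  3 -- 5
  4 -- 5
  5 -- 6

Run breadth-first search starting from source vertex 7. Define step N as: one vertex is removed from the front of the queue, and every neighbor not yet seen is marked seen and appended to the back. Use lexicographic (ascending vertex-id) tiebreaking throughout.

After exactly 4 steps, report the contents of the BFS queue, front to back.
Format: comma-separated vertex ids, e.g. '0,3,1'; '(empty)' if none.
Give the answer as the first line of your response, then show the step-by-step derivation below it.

4,5,0

step 1: dequeue 7; queue=[1]; order=7
step 2: dequeue 1; queue=[2,3,4,5]; order=7,1
step 3: dequeue 2; queue=[3,4,5,0]; order=7,1,2
step 4: dequeue 3; queue=[4,5,0]; order=7,1,2,3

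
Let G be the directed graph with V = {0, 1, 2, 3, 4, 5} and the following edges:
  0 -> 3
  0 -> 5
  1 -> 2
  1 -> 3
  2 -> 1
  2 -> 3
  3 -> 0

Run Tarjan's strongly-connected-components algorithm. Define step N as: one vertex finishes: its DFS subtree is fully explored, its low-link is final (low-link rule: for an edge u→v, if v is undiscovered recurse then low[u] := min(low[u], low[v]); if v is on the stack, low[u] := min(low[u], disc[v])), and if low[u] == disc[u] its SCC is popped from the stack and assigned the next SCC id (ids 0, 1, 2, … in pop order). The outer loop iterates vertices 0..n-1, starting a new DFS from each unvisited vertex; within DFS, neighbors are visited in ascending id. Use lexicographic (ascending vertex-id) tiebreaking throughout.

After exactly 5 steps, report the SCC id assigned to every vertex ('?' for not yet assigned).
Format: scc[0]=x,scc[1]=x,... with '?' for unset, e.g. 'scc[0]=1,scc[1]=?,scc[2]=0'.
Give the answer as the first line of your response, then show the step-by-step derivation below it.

scc[0]=1,scc[1]=2,scc[2]=2,scc[3]=1,scc[4]=?,scc[5]=0

step 1: low=(low[0]=0,low[1]=?,low[2]=?,low[3]=0,low[4]=?,low[5]=?); scc=(scc[0]=?,scc[1]=?,scc[2]=?,scc[3]=?,scc[4]=?,scc[5]=?)
step 2: low=(low[0]=0,low[1]=?,low[2]=?,low[3]=0,low[4]=?,low[5]=2); scc=(scc[0]=?,scc[1]=?,scc[2]=?,scc[3]=?,scc[4]=?,scc[5]=0)
step 3: low=(low[0]=0,low[1]=?,low[2]=?,low[3]=0,low[4]=?,low[5]=2); scc=(scc[0]=1,scc[1]=?,scc[2]=?,scc[3]=1,scc[4]=?,scc[5]=0)
step 4: low=(low[0]=0,low[1]=3,low[2]=3,low[3]=0,low[4]=?,low[5]=2); scc=(scc[0]=1,scc[1]=?,scc[2]=?,scc[3]=1,scc[4]=?,scc[5]=0)
step 5: low=(low[0]=0,low[1]=3,low[2]=3,low[3]=0,low[4]=?,low[5]=2); scc=(scc[0]=1,scc[1]=2,scc[2]=2,scc[3]=1,scc[4]=?,scc[5]=0)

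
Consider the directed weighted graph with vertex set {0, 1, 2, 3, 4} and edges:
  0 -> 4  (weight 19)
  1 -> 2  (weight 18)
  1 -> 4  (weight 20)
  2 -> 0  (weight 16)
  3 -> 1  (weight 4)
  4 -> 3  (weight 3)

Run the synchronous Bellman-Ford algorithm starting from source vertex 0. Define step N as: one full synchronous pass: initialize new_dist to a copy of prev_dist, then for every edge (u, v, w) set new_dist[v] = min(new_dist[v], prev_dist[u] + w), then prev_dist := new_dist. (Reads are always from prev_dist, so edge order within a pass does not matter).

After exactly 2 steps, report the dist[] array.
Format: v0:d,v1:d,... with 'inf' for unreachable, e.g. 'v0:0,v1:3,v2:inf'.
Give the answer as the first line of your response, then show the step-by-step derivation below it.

v0:0,v1:inf,v2:inf,v3:22,v4:19

step 1: dist = v0:0,v1:inf,v2:inf,v3:inf,v4:19
step 2: dist = v0:0,v1:inf,v2:inf,v3:22,v4:19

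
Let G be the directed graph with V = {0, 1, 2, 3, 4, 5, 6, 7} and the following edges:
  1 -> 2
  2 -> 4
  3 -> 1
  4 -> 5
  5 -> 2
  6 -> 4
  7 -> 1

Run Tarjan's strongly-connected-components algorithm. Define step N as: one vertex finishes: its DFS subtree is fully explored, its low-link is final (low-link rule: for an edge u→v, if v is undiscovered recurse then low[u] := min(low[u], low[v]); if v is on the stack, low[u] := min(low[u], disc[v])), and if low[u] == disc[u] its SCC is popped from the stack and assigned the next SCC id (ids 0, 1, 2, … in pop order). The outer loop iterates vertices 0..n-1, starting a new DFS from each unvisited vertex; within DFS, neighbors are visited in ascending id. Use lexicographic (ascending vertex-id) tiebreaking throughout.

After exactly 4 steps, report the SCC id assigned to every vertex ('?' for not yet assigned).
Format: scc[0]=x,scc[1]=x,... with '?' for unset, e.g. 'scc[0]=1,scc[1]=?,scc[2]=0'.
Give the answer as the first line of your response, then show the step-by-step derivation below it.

scc[0]=0,scc[1]=?,scc[2]=1,scc[3]=?,scc[4]=1,scc[5]=1,scc[6]=?,scc[7]=?

step 1: low=(low[0]=0,low[1]=?,low[2]=?,low[3]=?,low[4]=?,low[5]=?,low[6]=?,low[7]=?); scc=(scc[0]=0,scc[1]=?,scc[2]=?,scc[3]=?,scc[4]=?,scc[5]=?,scc[6]=?,scc[7]=?)
step 2: low=(low[0]=0,low[1]=1,low[2]=2,low[3]=?,low[4]=3,low[5]=2,low[6]=?,low[7]=?); scc=(scc[0]=0,scc[1]=?,scc[2]=?,scc[3]=?,scc[4]=?,scc[5]=?,scc[6]=?,scc[7]=?)
step 3: low=(low[0]=0,low[1]=1,low[2]=2,low[3]=?,low[4]=2,low[5]=2,low[6]=?,low[7]=?); scc=(scc[0]=0,scc[1]=?,scc[2]=?,scc[3]=?,scc[4]=?,scc[5]=?,scc[6]=?,scc[7]=?)
step 4: low=(low[0]=0,low[1]=1,low[2]=2,low[3]=?,low[4]=2,low[5]=2,low[6]=?,low[7]=?); scc=(scc[0]=0,scc[1]=?,scc[2]=1,scc[3]=?,scc[4]=1,scc[5]=1,scc[6]=?,scc[7]=?)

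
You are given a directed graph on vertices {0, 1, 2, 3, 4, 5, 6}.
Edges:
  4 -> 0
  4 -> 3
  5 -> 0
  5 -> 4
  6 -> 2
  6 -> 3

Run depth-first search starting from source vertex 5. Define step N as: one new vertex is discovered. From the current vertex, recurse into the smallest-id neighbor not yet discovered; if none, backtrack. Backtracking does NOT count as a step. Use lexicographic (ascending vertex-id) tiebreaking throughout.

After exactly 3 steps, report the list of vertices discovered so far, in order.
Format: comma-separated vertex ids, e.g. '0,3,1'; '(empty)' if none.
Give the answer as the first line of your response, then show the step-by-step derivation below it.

5,0,4

step 1: discover 5; path=5; order=5
step 2: discover 0; path=5>0; order=5,0
step 3: discover 4; path=5>4; order=5,0,4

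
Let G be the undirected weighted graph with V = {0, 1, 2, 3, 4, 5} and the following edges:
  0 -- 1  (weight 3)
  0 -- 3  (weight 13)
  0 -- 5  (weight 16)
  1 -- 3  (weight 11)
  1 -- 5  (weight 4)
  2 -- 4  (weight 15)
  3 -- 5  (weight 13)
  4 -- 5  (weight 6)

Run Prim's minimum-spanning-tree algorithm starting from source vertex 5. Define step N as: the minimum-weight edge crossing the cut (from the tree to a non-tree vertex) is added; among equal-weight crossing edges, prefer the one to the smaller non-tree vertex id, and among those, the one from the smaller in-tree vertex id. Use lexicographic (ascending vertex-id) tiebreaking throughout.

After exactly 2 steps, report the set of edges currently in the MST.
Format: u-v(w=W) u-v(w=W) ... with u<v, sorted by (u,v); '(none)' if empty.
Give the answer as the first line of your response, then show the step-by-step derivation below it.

0-1(w=3) 1-5(w=4)

step 1: add edge 1-5 (w=4); MST = {1-5(w=4)}
step 2: add edge 0-1 (w=3); MST = {0-1(w=3) 1-5(w=4)}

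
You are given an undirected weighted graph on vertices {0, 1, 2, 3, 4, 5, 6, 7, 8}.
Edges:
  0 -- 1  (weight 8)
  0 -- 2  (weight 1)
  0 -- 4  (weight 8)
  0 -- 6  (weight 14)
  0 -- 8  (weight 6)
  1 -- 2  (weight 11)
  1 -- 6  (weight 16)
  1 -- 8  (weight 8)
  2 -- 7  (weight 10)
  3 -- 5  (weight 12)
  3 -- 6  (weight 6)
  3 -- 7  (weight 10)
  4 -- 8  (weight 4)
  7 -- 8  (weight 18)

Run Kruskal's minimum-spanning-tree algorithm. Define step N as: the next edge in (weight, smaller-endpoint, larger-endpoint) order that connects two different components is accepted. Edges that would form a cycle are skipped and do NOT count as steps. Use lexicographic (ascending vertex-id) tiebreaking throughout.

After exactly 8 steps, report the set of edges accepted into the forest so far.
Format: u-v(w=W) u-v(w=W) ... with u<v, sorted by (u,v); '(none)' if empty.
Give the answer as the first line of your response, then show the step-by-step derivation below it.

0-1(w=8) 0-2(w=1) 0-8(w=6) 2-7(w=10) 3-5(w=12) 3-6(w=6) 3-7(w=10) 4-8(w=4)

step 1: add edge 0-2 (w=1); MST = {0-2(w=1)}
step 2: add edge 4-8 (w=4); MST = {0-2(w=1) 4-8(w=4)}
step 3: add edge 0-8 (w=6); MST = {0-2(w=1) 0-8(w=6) 4-8(w=4)}
step 4: add edge 3-6 (w=6); MST = {0-2(w=1) 0-8(w=6) 3-6(w=6) 4-8(w=4)}
step 5: add edge 0-1 (w=8); MST = {0-1(w=8) 0-2(w=1) 0-8(w=6) 3-6(w=6) 4-8(w=4)}
step 6: add edge 2-7 (w=10); MST = {0-1(w=8) 0-2(w=1) 0-8(w=6) 2-7(w=10) 3-6(w=6) 4-8(w=4)}
step 7: add edge 3-7 (w=10); MST = {0-1(w=8) 0-2(w=1) 0-8(w=6) 2-7(w=10) 3-6(w=6) 3-7(w=10) 4-8(w=4)}
step 8: add edge 3-5 (w=12); MST = {0-1(w=8) 0-2(w=1) 0-8(w=6) 2-7(w=10) 3-5(w=12) 3-6(w=6) 3-7(w=10) 4-8(w=4)}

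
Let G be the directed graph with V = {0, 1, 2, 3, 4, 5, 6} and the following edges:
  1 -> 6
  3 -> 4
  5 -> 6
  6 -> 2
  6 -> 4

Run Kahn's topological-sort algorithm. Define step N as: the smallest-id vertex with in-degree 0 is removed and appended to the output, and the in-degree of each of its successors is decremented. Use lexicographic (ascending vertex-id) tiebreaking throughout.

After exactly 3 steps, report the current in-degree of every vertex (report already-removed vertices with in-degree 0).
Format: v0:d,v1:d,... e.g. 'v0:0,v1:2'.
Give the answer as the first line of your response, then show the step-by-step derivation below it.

v0:0,v1:0,v2:1,v3:0,v4:1,v5:0,v6:1

step 1: output 0; order=[0]; indeg=(0,0,1,0,2,0,2)
step 2: output 1; order=[0,1]; indeg=(0,0,1,0,2,0,1)
step 3: output 3; order=[0,1,3]; indeg=(0,0,1,0,1,0,1)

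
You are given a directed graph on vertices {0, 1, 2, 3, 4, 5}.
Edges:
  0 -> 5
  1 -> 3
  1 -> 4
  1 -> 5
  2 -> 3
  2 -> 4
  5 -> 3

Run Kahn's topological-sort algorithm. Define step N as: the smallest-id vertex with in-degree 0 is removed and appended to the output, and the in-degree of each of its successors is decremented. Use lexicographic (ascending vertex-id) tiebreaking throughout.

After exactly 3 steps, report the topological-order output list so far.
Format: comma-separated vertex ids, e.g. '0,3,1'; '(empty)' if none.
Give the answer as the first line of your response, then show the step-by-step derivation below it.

0,1,2

step 1: output 0; order=[0]; indeg=(0,0,0,3,2,1)
step 2: output 1; order=[0,1]; indeg=(0,0,0,2,1,0)
step 3: output 2; order=[0,1,2]; indeg=(0,0,0,1,0,0)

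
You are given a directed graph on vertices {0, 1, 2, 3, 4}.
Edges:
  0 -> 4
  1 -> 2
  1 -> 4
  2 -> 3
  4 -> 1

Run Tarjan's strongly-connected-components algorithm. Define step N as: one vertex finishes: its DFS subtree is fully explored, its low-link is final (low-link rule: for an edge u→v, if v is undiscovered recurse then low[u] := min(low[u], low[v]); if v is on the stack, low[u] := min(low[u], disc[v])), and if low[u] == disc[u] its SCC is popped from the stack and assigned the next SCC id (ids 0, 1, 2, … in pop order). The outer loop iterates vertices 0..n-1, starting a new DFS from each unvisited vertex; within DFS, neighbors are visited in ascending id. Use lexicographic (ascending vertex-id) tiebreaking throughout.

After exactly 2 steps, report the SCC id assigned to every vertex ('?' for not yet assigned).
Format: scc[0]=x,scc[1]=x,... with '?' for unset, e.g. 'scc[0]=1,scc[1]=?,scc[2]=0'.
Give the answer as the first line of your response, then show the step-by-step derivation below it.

scc[0]=?,scc[1]=?,scc[2]=1,scc[3]=0,scc[4]=?

step 1: low=(low[0]=0,low[1]=2,low[2]=3,low[3]=4,low[4]=1); scc=(scc[0]=?,scc[1]=?,scc[2]=?,scc[3]=0,scc[4]=?)
step 2: low=(low[0]=0,low[1]=2,low[2]=3,low[3]=4,low[4]=1); scc=(scc[0]=?,scc[1]=?,scc[2]=1,scc[3]=0,scc[4]=?)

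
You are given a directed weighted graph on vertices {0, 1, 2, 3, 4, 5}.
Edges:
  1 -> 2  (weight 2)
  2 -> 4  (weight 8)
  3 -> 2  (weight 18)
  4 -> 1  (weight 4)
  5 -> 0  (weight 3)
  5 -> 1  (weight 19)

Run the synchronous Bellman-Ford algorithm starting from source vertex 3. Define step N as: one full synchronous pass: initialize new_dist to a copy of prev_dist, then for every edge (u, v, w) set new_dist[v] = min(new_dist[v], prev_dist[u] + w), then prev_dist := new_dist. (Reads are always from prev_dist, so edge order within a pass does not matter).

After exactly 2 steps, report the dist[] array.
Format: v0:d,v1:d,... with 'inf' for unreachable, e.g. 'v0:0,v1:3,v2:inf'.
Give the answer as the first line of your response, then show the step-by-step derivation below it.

v0:inf,v1:inf,v2:18,v3:0,v4:26,v5:inf

step 1: dist = v0:inf,v1:inf,v2:18,v3:0,v4:inf,v5:inf
step 2: dist = v0:inf,v1:inf,v2:18,v3:0,v4:26,v5:inf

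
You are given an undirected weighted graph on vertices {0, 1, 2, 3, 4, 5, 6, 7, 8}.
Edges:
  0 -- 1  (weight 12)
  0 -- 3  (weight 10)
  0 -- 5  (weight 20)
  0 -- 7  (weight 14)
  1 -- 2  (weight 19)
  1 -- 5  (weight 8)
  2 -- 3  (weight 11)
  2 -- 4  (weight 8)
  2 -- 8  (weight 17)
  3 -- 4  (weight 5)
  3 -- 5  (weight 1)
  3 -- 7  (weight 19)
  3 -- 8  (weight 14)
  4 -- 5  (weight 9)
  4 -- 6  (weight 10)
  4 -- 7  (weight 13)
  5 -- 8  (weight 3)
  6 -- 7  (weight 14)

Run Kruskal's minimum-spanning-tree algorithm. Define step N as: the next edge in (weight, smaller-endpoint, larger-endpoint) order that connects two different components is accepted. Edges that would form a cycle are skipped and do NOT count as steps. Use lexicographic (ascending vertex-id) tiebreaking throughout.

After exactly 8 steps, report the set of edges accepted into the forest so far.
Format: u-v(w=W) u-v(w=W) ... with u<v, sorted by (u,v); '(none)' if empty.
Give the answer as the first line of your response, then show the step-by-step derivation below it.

0-3(w=10) 1-5(w=8) 2-4(w=8) 3-4(w=5) 3-5(w=1) 4-6(w=10) 4-7(w=13) 5-8(w=3)

step 1: add edge 3-5 (w=1); MST = {3-5(w=1)}
step 2: add edge 5-8 (w=3); MST = {3-5(w=1) 5-8(w=3)}
step 3: add edge 3-4 (w=5); MST = {3-4(w=5) 3-5(w=1) 5-8(w=3)}
step 4: add edge 1-5 (w=8); MST = {1-5(w=8) 3-4(w=5) 3-5(w=1) 5-8(w=3)}
step 5: add edge 2-4 (w=8); MST = {1-5(w=8) 2-4(w=8) 3-4(w=5) 3-5(w=1) 5-8(w=3)}
step 6: add edge 0-3 (w=10); MST = {0-3(w=10) 1-5(w=8) 2-4(w=8) 3-4(w=5) 3-5(w=1) 5-8(w=3)}
step 7: add edge 4-6 (w=10); MST = {0-3(w=10) 1-5(w=8) 2-4(w=8) 3-4(w=5) 3-5(w=1) 4-6(w=10) 5-8(w=3)}
step 8: add edge 4-7 (w=13); MST = {0-3(w=10) 1-5(w=8) 2-4(w=8) 3-4(w=5) 3-5(w=1) 4-6(w=10) 4-7(w=13) 5-8(w=3)}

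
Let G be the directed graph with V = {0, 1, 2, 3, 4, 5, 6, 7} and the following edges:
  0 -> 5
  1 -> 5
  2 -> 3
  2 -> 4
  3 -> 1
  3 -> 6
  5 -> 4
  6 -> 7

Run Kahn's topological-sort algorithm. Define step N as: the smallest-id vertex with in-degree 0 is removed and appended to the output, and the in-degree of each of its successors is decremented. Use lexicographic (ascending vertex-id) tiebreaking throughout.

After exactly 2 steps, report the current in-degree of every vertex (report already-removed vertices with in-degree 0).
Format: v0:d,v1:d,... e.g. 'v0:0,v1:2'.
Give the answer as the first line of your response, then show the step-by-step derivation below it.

v0:0,v1:1,v2:0,v3:0,v4:1,v5:1,v6:1,v7:1

step 1: output 0; order=[0]; indeg=(0,1,0,1,2,1,1,1)
step 2: output 2; order=[0,2]; indeg=(0,1,0,0,1,1,1,1)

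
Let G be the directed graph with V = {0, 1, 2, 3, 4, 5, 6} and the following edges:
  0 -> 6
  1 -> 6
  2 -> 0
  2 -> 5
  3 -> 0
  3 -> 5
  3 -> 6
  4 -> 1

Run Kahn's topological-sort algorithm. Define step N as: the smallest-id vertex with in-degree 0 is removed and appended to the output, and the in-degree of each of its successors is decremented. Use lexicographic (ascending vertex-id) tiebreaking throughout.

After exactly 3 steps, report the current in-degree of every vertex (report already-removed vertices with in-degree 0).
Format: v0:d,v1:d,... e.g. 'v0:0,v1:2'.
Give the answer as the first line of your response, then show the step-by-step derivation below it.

v0:0,v1:1,v2:0,v3:0,v4:0,v5:0,v6:1

step 1: output 2; order=[2]; indeg=(1,1,0,0,0,1,3)
step 2: output 3; order=[2,3]; indeg=(0,1,0,0,0,0,2)
step 3: output 0; order=[2,3,0]; indeg=(0,1,0,0,0,0,1)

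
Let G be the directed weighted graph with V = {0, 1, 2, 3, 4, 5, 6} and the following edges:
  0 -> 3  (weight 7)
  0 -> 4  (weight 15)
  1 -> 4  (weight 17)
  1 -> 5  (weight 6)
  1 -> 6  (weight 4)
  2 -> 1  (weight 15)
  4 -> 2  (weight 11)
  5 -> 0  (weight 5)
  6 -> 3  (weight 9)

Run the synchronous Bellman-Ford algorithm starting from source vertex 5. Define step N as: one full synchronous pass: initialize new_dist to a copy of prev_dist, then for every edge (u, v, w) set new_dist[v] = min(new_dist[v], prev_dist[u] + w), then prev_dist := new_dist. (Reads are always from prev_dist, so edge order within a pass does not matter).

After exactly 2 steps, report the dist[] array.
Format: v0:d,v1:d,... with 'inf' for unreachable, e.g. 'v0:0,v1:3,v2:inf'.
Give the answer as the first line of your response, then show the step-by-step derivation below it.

v0:5,v1:inf,v2:inf,v3:12,v4:20,v5:0,v6:inf

step 1: dist = v0:5,v1:inf,v2:inf,v3:inf,v4:inf,v5:0,v6:inf
step 2: dist = v0:5,v1:inf,v2:inf,v3:12,v4:20,v5:0,v6:inf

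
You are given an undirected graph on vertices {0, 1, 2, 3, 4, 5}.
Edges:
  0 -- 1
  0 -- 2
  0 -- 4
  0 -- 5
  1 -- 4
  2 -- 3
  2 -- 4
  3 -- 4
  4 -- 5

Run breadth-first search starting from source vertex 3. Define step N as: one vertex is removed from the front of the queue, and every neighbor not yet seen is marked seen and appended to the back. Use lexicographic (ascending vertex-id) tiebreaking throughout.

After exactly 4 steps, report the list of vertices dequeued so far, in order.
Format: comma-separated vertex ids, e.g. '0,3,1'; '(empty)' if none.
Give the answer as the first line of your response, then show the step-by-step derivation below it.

3,2,4,0

step 1: dequeue 3; queue=[2,4]; order=3
step 2: dequeue 2; queue=[4,0]; order=3,2
step 3: dequeue 4; queue=[0,1,5]; order=3,2,4
step 4: dequeue 0; queue=[1,5]; order=3,2,4,0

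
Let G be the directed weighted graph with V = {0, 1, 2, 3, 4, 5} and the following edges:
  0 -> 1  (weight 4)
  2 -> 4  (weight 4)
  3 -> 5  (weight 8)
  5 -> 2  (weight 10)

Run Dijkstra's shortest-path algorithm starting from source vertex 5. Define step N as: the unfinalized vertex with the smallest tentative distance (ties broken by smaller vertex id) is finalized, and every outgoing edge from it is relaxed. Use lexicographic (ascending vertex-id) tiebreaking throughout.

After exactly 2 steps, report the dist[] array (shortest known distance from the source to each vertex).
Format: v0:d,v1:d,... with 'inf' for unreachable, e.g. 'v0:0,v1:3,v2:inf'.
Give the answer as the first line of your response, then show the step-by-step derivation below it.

v0:inf,v1:inf,v2:10,v3:inf,v4:14,v5:0

step 1: dist = v0:inf,v1:inf,v2:10,v3:inf,v4:inf,v5:0
step 2: dist = v0:inf,v1:inf,v2:10,v3:inf,v4:14,v5:0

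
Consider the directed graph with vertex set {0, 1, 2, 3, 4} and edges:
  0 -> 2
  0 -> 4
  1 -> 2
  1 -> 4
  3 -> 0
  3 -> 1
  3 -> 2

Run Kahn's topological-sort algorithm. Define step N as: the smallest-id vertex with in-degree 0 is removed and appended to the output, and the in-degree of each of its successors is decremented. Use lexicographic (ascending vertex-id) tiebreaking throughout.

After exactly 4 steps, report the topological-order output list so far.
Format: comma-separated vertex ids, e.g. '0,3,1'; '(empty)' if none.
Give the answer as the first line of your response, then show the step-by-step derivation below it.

3,0,1,2

step 1: output 3; order=[3]; indeg=(0,0,2,0,2)
step 2: output 0; order=[3,0]; indeg=(0,0,1,0,1)
step 3: output 1; order=[3,0,1]; indeg=(0,0,0,0,0)
step 4: output 2; order=[3,0,1,2]; indeg=(0,0,0,0,0)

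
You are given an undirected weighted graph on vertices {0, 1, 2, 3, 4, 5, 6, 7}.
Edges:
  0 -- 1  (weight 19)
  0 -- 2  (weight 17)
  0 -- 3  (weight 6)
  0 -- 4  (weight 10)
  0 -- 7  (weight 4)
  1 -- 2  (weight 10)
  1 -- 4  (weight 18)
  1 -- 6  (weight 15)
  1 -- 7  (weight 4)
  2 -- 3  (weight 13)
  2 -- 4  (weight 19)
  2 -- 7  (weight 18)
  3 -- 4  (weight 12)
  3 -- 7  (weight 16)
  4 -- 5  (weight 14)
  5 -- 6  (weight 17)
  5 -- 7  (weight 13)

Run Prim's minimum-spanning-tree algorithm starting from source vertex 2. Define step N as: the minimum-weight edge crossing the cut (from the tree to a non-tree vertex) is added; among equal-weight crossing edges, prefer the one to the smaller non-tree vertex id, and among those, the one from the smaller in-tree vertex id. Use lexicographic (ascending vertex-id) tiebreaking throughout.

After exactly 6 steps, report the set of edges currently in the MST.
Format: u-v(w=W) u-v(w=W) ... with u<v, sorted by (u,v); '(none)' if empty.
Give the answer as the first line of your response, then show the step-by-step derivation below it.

0-3(w=6) 0-4(w=10) 0-7(w=4) 1-2(w=10) 1-7(w=4) 5-7(w=13)

step 1: add edge 1-2 (w=10); MST = {1-2(w=10)}
step 2: add edge 1-7 (w=4); MST = {1-2(w=10) 1-7(w=4)}
step 3: add edge 0-7 (w=4); MST = {0-7(w=4) 1-2(w=10) 1-7(w=4)}
step 4: add edge 0-3 (w=6); MST = {0-3(w=6) 0-7(w=4) 1-2(w=10) 1-7(w=4)}
step 5: add edge 0-4 (w=10); MST = {0-3(w=6) 0-4(w=10) 0-7(w=4) 1-2(w=10) 1-7(w=4)}
step 6: add edge 5-7 (w=13); MST = {0-3(w=6) 0-4(w=10) 0-7(w=4) 1-2(w=10) 1-7(w=4) 5-7(w=13)}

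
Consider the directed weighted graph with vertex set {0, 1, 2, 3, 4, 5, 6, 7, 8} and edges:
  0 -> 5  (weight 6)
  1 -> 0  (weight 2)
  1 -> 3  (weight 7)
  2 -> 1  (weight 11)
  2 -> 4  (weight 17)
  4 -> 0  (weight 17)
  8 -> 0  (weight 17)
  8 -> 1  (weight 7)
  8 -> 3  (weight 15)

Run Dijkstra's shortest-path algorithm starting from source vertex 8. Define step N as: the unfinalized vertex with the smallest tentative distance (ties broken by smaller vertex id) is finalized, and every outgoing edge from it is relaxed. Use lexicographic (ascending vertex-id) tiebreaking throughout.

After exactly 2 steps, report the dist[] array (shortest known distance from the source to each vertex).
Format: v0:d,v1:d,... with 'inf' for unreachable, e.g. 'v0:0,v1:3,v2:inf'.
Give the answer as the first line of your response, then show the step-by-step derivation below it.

v0:9,v1:7,v2:inf,v3:14,v4:inf,v5:inf,v6:inf,v7:inf,v8:0

step 1: dist = v0:17,v1:7,v2:inf,v3:15,v4:inf,v5:inf,v6:inf,v7:inf,v8:0
step 2: dist = v0:9,v1:7,v2:inf,v3:14,v4:inf,v5:inf,v6:inf,v7:inf,v8:0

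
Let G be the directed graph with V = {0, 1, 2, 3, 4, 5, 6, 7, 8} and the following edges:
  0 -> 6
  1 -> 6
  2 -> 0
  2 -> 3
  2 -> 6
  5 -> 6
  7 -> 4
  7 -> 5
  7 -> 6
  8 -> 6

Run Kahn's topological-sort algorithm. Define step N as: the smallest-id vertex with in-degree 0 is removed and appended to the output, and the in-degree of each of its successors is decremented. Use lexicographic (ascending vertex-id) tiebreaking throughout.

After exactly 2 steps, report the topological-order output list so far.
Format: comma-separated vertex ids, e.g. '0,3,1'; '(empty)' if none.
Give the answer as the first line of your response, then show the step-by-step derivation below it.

1,2

step 1: output 1; order=[1]; indeg=(1,0,0,1,1,1,5,0,0)
step 2: output 2; order=[1,2]; indeg=(0,0,0,0,1,1,4,0,0)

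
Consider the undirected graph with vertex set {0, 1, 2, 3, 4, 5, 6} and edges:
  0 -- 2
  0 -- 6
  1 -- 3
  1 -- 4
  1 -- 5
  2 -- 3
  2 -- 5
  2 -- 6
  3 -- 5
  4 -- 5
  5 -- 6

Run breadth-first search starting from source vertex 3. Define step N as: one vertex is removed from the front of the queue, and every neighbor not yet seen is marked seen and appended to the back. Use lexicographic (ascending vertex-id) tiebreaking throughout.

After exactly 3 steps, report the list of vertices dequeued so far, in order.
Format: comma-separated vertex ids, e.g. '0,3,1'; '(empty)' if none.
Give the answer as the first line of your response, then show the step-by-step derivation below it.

3,1,2

step 1: dequeue 3; queue=[1,2,5]; order=3
step 2: dequeue 1; queue=[2,5,4]; order=3,1
step 3: dequeue 2; queue=[5,4,0,6]; order=3,1,2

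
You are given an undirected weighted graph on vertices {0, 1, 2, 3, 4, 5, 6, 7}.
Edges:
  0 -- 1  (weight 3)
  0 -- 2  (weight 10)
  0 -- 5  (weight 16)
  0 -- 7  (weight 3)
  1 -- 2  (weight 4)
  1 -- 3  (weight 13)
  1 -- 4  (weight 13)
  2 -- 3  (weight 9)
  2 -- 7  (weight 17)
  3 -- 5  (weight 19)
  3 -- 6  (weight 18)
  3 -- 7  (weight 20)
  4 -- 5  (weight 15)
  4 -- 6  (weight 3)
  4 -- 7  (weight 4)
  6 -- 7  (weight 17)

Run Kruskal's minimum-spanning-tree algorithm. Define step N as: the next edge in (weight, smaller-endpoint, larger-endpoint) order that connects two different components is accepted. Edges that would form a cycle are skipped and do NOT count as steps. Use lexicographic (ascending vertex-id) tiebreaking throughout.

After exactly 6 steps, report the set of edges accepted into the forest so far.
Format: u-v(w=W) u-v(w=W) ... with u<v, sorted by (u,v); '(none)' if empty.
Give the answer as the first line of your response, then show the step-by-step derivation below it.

0-1(w=3) 0-7(w=3) 1-2(w=4) 2-3(w=9) 4-6(w=3) 4-7(w=4)

step 1: add edge 0-1 (w=3); MST = {0-1(w=3)}
step 2: add edge 0-7 (w=3); MST = {0-1(w=3) 0-7(w=3)}
step 3: add edge 4-6 (w=3); MST = {0-1(w=3) 0-7(w=3) 4-6(w=3)}
step 4: add edge 1-2 (w=4); MST = {0-1(w=3) 0-7(w=3) 1-2(w=4) 4-6(w=3)}
step 5: add edge 4-7 (w=4); MST = {0-1(w=3) 0-7(w=3) 1-2(w=4) 4-6(w=3) 4-7(w=4)}
step 6: add edge 2-3 (w=9); MST = {0-1(w=3) 0-7(w=3) 1-2(w=4) 2-3(w=9) 4-6(w=3) 4-7(w=4)}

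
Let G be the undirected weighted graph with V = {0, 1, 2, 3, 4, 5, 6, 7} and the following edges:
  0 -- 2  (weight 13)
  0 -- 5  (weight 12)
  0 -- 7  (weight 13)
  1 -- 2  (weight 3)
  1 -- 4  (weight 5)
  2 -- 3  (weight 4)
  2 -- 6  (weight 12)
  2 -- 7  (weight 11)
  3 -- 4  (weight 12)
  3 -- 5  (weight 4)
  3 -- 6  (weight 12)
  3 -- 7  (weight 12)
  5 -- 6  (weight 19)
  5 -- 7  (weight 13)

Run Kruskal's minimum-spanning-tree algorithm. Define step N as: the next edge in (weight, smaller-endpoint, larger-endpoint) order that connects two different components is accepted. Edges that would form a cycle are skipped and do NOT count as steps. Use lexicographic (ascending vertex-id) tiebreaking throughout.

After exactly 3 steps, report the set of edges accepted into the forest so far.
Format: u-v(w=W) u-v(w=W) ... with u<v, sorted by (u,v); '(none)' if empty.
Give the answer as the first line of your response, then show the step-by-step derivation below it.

1-2(w=3) 2-3(w=4) 3-5(w=4)

step 1: add edge 1-2 (w=3); MST = {1-2(w=3)}
step 2: add edge 2-3 (w=4); MST = {1-2(w=3) 2-3(w=4)}
step 3: add edge 3-5 (w=4); MST = {1-2(w=3) 2-3(w=4) 3-5(w=4)}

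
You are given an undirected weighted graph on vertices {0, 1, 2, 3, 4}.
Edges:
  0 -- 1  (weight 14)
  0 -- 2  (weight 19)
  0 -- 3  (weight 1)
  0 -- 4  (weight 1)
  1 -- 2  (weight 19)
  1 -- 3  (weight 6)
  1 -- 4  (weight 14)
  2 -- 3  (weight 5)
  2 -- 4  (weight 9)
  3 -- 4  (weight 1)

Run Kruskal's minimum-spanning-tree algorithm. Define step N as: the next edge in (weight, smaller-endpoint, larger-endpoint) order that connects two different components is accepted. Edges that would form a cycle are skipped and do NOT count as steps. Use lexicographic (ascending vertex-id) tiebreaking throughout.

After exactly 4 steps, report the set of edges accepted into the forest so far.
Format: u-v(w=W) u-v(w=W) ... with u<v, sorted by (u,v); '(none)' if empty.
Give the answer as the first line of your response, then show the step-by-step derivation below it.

0-3(w=1) 0-4(w=1) 1-3(w=6) 2-3(w=5)

step 1: add edge 0-3 (w=1); MST = {0-3(w=1)}
step 2: add edge 0-4 (w=1); MST = {0-3(w=1) 0-4(w=1)}
step 3: add edge 2-3 (w=5); MST = {0-3(w=1) 0-4(w=1) 2-3(w=5)}
step 4: add edge 1-3 (w=6); MST = {0-3(w=1) 0-4(w=1) 1-3(w=6) 2-3(w=5)}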